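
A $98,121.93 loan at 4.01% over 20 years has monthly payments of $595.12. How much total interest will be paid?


Total paid over the life of the loan = PMT × n.
Total paid = $595.12 × 240 = $142,828.80
Total interest = total paid − principal = $142,828.80 − $98,121.93 = $44,706.87

Total interest = (PMT × n) - PV = $44,706.87


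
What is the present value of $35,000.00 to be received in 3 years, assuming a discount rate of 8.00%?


Present value formula: PV = FV / (1 + r)^t
PV = $35,000.00 / (1 + 0.08)^3
PV = $35,000.00 / 1.259712
PV = $27,784.13

PV = FV / (1 + r)^t = $27,784.13


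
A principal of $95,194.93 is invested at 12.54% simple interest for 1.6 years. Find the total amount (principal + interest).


Total amount formula: A = P(1 + rt) = P + P·r·t
Interest: I = P × r × t = $95,194.93 × 0.1254 × 1.6 = $19,099.91
A = P + I = $95,194.93 + $19,099.91 = $114,294.84

A = P + I = P(1 + rt) = $114,294.84


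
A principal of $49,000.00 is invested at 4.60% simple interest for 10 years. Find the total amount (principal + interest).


Total amount formula: A = P(1 + rt) = P + P·r·t
Interest: I = P × r × t = $49,000.00 × 0.046 × 10 = $22,540.00
A = P + I = $49,000.00 + $22,540.00 = $71,540.00

A = P + I = P(1 + rt) = $71,540.00


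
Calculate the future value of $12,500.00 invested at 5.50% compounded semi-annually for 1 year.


Compound interest formula: A = P(1 + r/n)^(nt)
A = $12,500.00 × (1 + 0.055/2)^(2 × 1)
Growth factor: (1 + 0.055/2)^2 = 1.055756
A = $12,500.00 × 1.055756
A = $13,196.95

A = P(1 + r/n)^(nt) = $13,196.95


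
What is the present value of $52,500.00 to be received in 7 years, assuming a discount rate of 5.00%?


Present value formula: PV = FV / (1 + r)^t
PV = $52,500.00 / (1 + 0.05)^7
PV = $52,500.00 / 1.4071004
PV = $37,310.77

PV = FV / (1 + r)^t = $37,310.77


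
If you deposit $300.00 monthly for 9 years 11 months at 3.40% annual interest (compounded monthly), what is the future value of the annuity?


Future value of an ordinary annuity: FV = PMT × ((1 + r)^n − 1) / r
Monthly rate r = 0.034/12 ≈ 0.00283333, n = 119
FV = $300.00 × ((1 + 0.034/12)^119 − 1) / (0.034/12)
FV = $300.00 × 141.284041
FV = $42,385.21

FV = PMT × ((1+r)^n - 1)/r = $42,385.21


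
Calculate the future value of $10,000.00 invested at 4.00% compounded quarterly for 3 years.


Compound interest formula: A = P(1 + r/n)^(nt)
A = $10,000.00 × (1 + 0.04/4)^(4 × 3)
Growth factor: (1 + 0.04/4)^12 = 1.126825
A = $10,000.00 × 1.126825
A = $11,268.25

A = P(1 + r/n)^(nt) = $11,268.25


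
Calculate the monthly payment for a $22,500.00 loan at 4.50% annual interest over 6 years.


Loan payment formula: PMT = PV × r / (1 − (1 + r)^(−n))
Monthly rate r = 0.045/12 = 0.00375, n = 72 months
Denominator: 1 − (1 + 0.045/12)^(−72) = 0.236235
PMT = $22,500.00 × (0.045/12) / 0.236235
PMT = $357.17 per month

PMT = PV × r / (1-(1+r)^(-n)) = $357.17/month


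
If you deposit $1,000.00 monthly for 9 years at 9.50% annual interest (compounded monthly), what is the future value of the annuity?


Future value of an ordinary annuity: FV = PMT × ((1 + r)^n − 1) / r
Monthly rate r = 0.095/12 ≈ 0.00791667, n = 108
FV = $1,000.00 × ((1 + 0.095/12)^108 − 1) / (0.095/12)
FV = $1,000.00 × 169.7016645
FV = $169,701.66

FV = PMT × ((1+r)^n - 1)/r = $169,701.66


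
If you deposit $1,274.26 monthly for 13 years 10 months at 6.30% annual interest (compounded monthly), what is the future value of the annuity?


Future value of an ordinary annuity: FV = PMT × ((1 + r)^n − 1) / r
Monthly rate r = 0.063/12 = 0.00525, n = 166
FV = $1,274.26 × ((1 + 0.063/12)^166 − 1) / (0.063/12)
FV = $1,274.26 × 263.8191383
FV = $336,174.18

FV = PMT × ((1+r)^n - 1)/r = $336,174.18


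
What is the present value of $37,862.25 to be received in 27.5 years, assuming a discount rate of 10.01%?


Present value formula: PV = FV / (1 + r)^t
PV = $37,862.25 / (1 + 0.1001)^27.5
PV = $37,862.25 / 13.784294
PV = $2,746.77

PV = FV / (1 + r)^t = $2,746.77


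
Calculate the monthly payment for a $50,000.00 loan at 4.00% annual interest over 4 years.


Loan payment formula: PMT = PV × r / (1 − (1 + r)^(−n))
Monthly rate r = 0.04/12 ≈ 0.00333333, n = 48 months
Denominator: 1 − (1 + 0.04/12)^(−48) = 0.1476294
PMT = $50,000.00 × (0.04/12) / 0.1476294
PMT = $1,128.95 per month

PMT = PV × r / (1-(1+r)^(-n)) = $1,128.95/month


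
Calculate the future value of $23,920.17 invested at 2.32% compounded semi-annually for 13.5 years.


Compound interest formula: A = P(1 + r/n)^(nt)
A = $23,920.17 × (1 + 0.0232/2)^(2 × 13.5)
Growth factor: (1 + 0.0232/2)^27 = 1.365332
A = $23,920.17 × 1.365332
A = $32,658.97

A = P(1 + r/n)^(nt) = $32,658.97


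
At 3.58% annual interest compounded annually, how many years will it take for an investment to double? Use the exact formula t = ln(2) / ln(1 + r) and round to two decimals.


Doubling condition: (1 + r)^t = 2
Take ln of both sides: t × ln(1 + r) = ln(2)
t = ln(2) / ln(1 + r)
t = 0.693147 / 0.035174
t = 19.71

t = ln(2) / ln(1 + r) = 19.71 years


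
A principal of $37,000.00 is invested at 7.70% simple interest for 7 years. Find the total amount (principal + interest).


Total amount formula: A = P(1 + rt) = P + P·r·t
Interest: I = P × r × t = $37,000.00 × 0.077 × 7 = $19,943.00
A = P + I = $37,000.00 + $19,943.00 = $56,943.00

A = P + I = P(1 + rt) = $56,943.00


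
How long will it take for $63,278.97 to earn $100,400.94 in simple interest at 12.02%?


Rearrange the simple interest formula for t:
I = P × r × t  ⇒  t = I / (P × r)
t = $100,400.94 / ($63,278.97 × 0.1202)
t = 13.2

t = I/(P×r) = 13.2 years


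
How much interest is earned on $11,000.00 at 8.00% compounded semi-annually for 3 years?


Compound interest earned = final amount − principal.
A = P(1 + r/n)^(nt) = $11,000.00 × (1 + 0.08/2)^(2 × 3) = $13,918.51
Interest = A − P = $13,918.51 − $11,000.00 = $2,918.51

Interest = A - P = $2,918.51


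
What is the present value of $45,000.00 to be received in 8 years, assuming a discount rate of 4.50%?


Present value formula: PV = FV / (1 + r)^t
PV = $45,000.00 / (1 + 0.045)^8
PV = $45,000.00 / 1.4221006
PV = $31,643.33

PV = FV / (1 + r)^t = $31,643.33


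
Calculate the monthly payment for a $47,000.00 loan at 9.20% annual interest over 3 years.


Loan payment formula: PMT = PV × r / (1 − (1 + r)^(−n))
Monthly rate r = 0.092/12 ≈ 0.00766667, n = 36 months
Denominator: 1 − (1 + 0.092/12)^(−36) = 0.240388
PMT = $47,000.00 × (0.092/12) / 0.240388
PMT = $1,498.97 per month

PMT = PV × r / (1-(1+r)^(-n)) = $1,498.97/month


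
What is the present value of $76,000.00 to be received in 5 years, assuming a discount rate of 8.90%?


Present value formula: PV = FV / (1 + r)^t
PV = $76,000.00 / (1 + 0.089)^5
PV = $76,000.00 / 1.531579
PV = $49,621.99

PV = FV / (1 + r)^t = $49,621.99


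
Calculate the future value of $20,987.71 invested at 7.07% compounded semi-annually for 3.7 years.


Compound interest formula: A = P(1 + r/n)^(nt)
A = $20,987.71 × (1 + 0.0707/2)^(2 × 3.7)
Growth factor: (1 + 0.0707/2)^7.4 = 1.293139
A = $20,987.71 × 1.293139
A = $27,140.03

A = P(1 + r/n)^(nt) = $27,140.03


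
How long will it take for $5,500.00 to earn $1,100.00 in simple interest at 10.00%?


Rearrange the simple interest formula for t:
I = P × r × t  ⇒  t = I / (P × r)
t = $1,100.00 / ($5,500.00 × 0.1)
t = 2

t = I/(P×r) = 2 years


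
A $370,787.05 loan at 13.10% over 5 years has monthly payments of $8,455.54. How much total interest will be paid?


Total paid over the life of the loan = PMT × n.
Total paid = $8,455.54 × 60 = $507,332.40
Total interest = total paid − principal = $507,332.40 − $370,787.05 = $136,545.35

Total interest = (PMT × n) - PV = $136,545.35


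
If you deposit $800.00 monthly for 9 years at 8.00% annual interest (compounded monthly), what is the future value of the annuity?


Future value of an ordinary annuity: FV = PMT × ((1 + r)^n − 1) / r
Monthly rate r = 0.08/12 ≈ 0.00666667, n = 108
FV = $800.00 × ((1 + 0.08/12)^108 − 1) / (0.08/12)
FV = $800.00 × 157.429535
FV = $125,943.63

FV = PMT × ((1+r)^n - 1)/r = $125,943.63


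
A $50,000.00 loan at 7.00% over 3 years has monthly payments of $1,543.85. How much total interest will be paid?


Total paid over the life of the loan = PMT × n.
Total paid = $1,543.85 × 36 = $55,578.60
Total interest = total paid − principal = $55,578.60 − $50,000.00 = $5,578.60

Total interest = (PMT × n) - PV = $5,578.60


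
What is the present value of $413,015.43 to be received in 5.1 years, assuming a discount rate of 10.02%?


Present value formula: PV = FV / (1 + r)^t
PV = $413,015.43 / (1 + 0.1002)^5.1
PV = $413,015.43 / 1.6274414
PV = $253,782.06

PV = FV / (1 + r)^t = $253,782.06


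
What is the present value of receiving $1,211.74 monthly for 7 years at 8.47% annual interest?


Present value of an ordinary annuity: PV = PMT × (1 − (1 + r)^(−n)) / r
Monthly rate r = 0.0847/12 ≈ 0.00705833, n = 84
PV = $1,211.74 × (1 − (1 + 0.0847/12)^(−84)) / (0.0847/12)
PV = $1,211.74 × 63.205517
PV = $76,588.65

PV = PMT × (1-(1+r)^(-n))/r = $76,588.65


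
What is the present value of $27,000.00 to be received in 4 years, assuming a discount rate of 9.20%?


Present value formula: PV = FV / (1 + r)^t
PV = $27,000.00 / (1 + 0.092)^4
PV = $27,000.00 / 1.421970
PV = $18,987.74

PV = FV / (1 + r)^t = $18,987.74


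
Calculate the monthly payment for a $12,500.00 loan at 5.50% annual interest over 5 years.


Loan payment formula: PMT = PV × r / (1 − (1 + r)^(−n))
Monthly rate r = 0.055/12 ≈ 0.00458333, n = 60 months
Denominator: 1 − (1 + 0.055/12)^(−60) = 0.2399505
PMT = $12,500.00 × (0.055/12) / 0.2399505
PMT = $238.76 per month

PMT = PV × r / (1-(1+r)^(-n)) = $238.76/month


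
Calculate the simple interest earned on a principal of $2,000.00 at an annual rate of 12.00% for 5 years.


Simple interest formula: I = P × r × t
I = $2,000.00 × 0.12 × 5
I = $1,200.00

I = P × r × t = $1,200.00


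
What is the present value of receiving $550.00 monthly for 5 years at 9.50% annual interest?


Present value of an ordinary annuity: PV = PMT × (1 − (1 + r)^(−n)) / r
Monthly rate r = 0.095/12 ≈ 0.00791667, n = 60
PV = $550.00 × (1 − (1 + 0.095/12)^(−60)) / (0.095/12)
PV = $550.00 × 47.6148273
PV = $26,188.16

PV = PMT × (1-(1+r)^(-n))/r = $26,188.16


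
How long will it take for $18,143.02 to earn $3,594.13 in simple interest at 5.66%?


Rearrange the simple interest formula for t:
I = P × r × t  ⇒  t = I / (P × r)
t = $3,594.13 / ($18,143.02 × 0.0566)
t = 3.5

t = I/(P×r) = 3.5 years


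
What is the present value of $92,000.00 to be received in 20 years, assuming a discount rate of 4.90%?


Present value formula: PV = FV / (1 + r)^t
PV = $92,000.00 / (1 + 0.049)^20
PV = $92,000.00 / 2.603213
PV = $35,340.94

PV = FV / (1 + r)^t = $35,340.94


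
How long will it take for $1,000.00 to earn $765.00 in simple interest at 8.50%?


Rearrange the simple interest formula for t:
I = P × r × t  ⇒  t = I / (P × r)
t = $765.00 / ($1,000.00 × 0.085)
t = 9

t = I/(P×r) = 9 years


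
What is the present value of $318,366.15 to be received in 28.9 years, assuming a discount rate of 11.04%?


Present value formula: PV = FV / (1 + r)^t
PV = $318,366.15 / (1 + 0.1104)^28.9
PV = $318,366.15 / 20.623207
PV = $15,437.28

PV = FV / (1 + r)^t = $15,437.28


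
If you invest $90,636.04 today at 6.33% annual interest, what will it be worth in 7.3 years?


Future value formula: FV = PV × (1 + r)^t
FV = $90,636.04 × (1 + 0.0633)^7.3
FV = $90,636.04 × 1.5652634
FV = $141,869.28

FV = PV × (1 + r)^t = $141,869.28


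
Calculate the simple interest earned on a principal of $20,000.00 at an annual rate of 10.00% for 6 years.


Simple interest formula: I = P × r × t
I = $20,000.00 × 0.1 × 6
I = $12,000.00

I = P × r × t = $12,000.00


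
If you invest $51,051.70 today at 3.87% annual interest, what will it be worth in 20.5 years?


Future value formula: FV = PV × (1 + r)^t
FV = $51,051.70 × (1 + 0.0387)^20.5
FV = $51,051.70 × 2.177949
FV = $111,188.00

FV = PV × (1 + r)^t = $111,188.00


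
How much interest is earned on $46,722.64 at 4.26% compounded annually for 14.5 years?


Compound interest earned = final amount − principal.
A = P(1 + r/n)^(nt) = $46,722.64 × (1 + 0.0426/1)^(1 × 14.5) = $85,552.82
Interest = A − P = $85,552.82 − $46,722.64 = $38,830.18

Interest = A - P = $38,830.18


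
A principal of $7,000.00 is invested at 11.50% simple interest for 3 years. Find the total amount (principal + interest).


Total amount formula: A = P(1 + rt) = P + P·r·t
Interest: I = P × r × t = $7,000.00 × 0.115 × 3 = $2,415.00
A = P + I = $7,000.00 + $2,415.00 = $9,415.00

A = P + I = P(1 + rt) = $9,415.00


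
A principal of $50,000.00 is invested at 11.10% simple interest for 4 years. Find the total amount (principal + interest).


Total amount formula: A = P(1 + rt) = P + P·r·t
Interest: I = P × r × t = $50,000.00 × 0.111 × 4 = $22,200.00
A = P + I = $50,000.00 + $22,200.00 = $72,200.00

A = P + I = P(1 + rt) = $72,200.00


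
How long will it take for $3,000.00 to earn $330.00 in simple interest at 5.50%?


Rearrange the simple interest formula for t:
I = P × r × t  ⇒  t = I / (P × r)
t = $330.00 / ($3,000.00 × 0.055)
t = 2

t = I/(P×r) = 2 years


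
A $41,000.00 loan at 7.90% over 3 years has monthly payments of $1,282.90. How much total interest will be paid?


Total paid over the life of the loan = PMT × n.
Total paid = $1,282.90 × 36 = $46,184.40
Total interest = total paid − principal = $46,184.40 − $41,000.00 = $5,184.40

Total interest = (PMT × n) - PV = $5,184.40


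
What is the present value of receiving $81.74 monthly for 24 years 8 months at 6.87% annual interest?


Present value of an ordinary annuity: PV = PMT × (1 − (1 + r)^(−n)) / r
Monthly rate r = 0.0687/12 = 0.005725, n = 296
PV = $81.74 × (1 − (1 + 0.0687/12)^(−296)) / (0.0687/12)
PV = $81.74 × 142.434515
PV = $11,642.60

PV = PMT × (1-(1+r)^(-n))/r = $11,642.60


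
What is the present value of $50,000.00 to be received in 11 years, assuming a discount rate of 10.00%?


Present value formula: PV = FV / (1 + r)^t
PV = $50,000.00 / (1 + 0.1)^11
PV = $50,000.00 / 2.853117
PV = $17,524.69

PV = FV / (1 + r)^t = $17,524.69


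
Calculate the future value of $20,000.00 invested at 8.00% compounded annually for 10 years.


Compound interest formula: A = P(1 + r/n)^(nt)
A = $20,000.00 × (1 + 0.08/1)^(1 × 10)
Growth factor: (1 + 0.08/1)^10 = 2.158925
A = $20,000.00 × 2.158925
A = $43,178.50

A = P(1 + r/n)^(nt) = $43,178.50


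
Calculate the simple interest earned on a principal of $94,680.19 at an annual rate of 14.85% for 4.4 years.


Simple interest formula: I = P × r × t
I = $94,680.19 × 0.1485 × 4.4
I = $61,864.04

I = P × r × t = $61,864.04


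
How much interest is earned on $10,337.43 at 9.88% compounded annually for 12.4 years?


Compound interest earned = final amount − principal.
A = P(1 + r/n)^(nt) = $10,337.43 × (1 + 0.0988/1)^(1 × 12.4) = $33,250.93
Interest = A − P = $33,250.93 − $10,337.43 = $22,913.50

Interest = A - P = $22,913.50


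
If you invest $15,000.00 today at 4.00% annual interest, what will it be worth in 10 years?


Future value formula: FV = PV × (1 + r)^t
FV = $15,000.00 × (1 + 0.04)^10
FV = $15,000.00 × 1.480244
FV = $22,203.66

FV = PV × (1 + r)^t = $22,203.66


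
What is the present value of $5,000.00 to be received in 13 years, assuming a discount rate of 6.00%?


Present value formula: PV = FV / (1 + r)^t
PV = $5,000.00 / (1 + 0.06)^13
PV = $5,000.00 / 2.132928
PV = $2,344.20

PV = FV / (1 + r)^t = $2,344.20


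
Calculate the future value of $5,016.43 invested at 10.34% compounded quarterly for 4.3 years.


Compound interest formula: A = P(1 + r/n)^(nt)
A = $5,016.43 × (1 + 0.1034/4)^(4 × 4.3)
Growth factor: (1 + 0.1034/4)^17.2 = 1.551109
A = $5,016.43 × 1.551109
A = $7,781.03

A = P(1 + r/n)^(nt) = $7,781.03


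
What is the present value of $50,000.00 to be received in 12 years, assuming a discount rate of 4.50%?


Present value formula: PV = FV / (1 + r)^t
PV = $50,000.00 / (1 + 0.045)^12
PV = $50,000.00 / 1.6958814
PV = $29,483.19

PV = FV / (1 + r)^t = $29,483.19


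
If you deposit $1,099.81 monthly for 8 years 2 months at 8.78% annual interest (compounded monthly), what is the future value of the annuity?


Future value of an ordinary annuity: FV = PMT × ((1 + r)^n − 1) / r
Monthly rate r = 0.0878/12 ≈ 0.00731667, n = 98
FV = $1,099.81 × ((1 + 0.0878/12)^98 − 1) / (0.0878/12)
FV = $1,099.81 × 142.552257
FV = $156,780.40

FV = PMT × ((1+r)^n - 1)/r = $156,780.40


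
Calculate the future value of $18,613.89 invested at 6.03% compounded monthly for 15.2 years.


Compound interest formula: A = P(1 + r/n)^(nt)
A = $18,613.89 × (1 + 0.0603/12)^(12 × 15.2)
Growth factor: (1 + 0.0603/12)^182.4 = 2.4949404
A = $18,613.89 × 2.4949404
A = $46,440.55

A = P(1 + r/n)^(nt) = $46,440.55


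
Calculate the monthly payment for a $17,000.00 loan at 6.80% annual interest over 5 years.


Loan payment formula: PMT = PV × r / (1 − (1 + r)^(−n))
Monthly rate r = 0.068/12 ≈ 0.00566667, n = 60 months
Denominator: 1 − (1 + 0.068/12)^(−60) = 0.287546
PMT = $17,000.00 × (0.068/12) / 0.287546
PMT = $335.02 per month

PMT = PV × r / (1-(1+r)^(-n)) = $335.02/month


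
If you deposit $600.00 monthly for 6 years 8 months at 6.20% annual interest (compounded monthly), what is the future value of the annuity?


Future value of an ordinary annuity: FV = PMT × ((1 + r)^n − 1) / r
Monthly rate r = 0.062/12 ≈ 0.00516667, n = 80
FV = $600.00 × ((1 + 0.062/12)^80 − 1) / (0.062/12)
FV = $600.00 × 98.756316
FV = $59,253.79

FV = PMT × ((1+r)^n - 1)/r = $59,253.79


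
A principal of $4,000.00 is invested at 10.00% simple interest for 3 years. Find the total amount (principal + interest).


Total amount formula: A = P(1 + rt) = P + P·r·t
Interest: I = P × r × t = $4,000.00 × 0.1 × 3 = $1,200.00
A = P + I = $4,000.00 + $1,200.00 = $5,200.00

A = P + I = P(1 + rt) = $5,200.00


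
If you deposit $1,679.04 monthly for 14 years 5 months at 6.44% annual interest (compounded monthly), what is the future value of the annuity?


Future value of an ordinary annuity: FV = PMT × ((1 + r)^n − 1) / r
Monthly rate r = 0.0644/12 ≈ 0.00536667, n = 173
FV = $1,679.04 × ((1 + 0.0644/12)^173 − 1) / (0.0644/12)
FV = $1,679.04 × 284.024997
FV = $476,889.33

FV = PMT × ((1+r)^n - 1)/r = $476,889.33


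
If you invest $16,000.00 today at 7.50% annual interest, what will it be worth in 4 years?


Future value formula: FV = PV × (1 + r)^t
FV = $16,000.00 × (1 + 0.075)^4
FV = $16,000.00 × 1.3354691
FV = $21,367.51

FV = PV × (1 + r)^t = $21,367.51


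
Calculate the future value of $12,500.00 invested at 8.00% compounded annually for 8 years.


Compound interest formula: A = P(1 + r/n)^(nt)
A = $12,500.00 × (1 + 0.08/1)^(1 × 8)
Growth factor: (1 + 0.08/1)^8 = 1.8509302
A = $12,500.00 × 1.8509302
A = $23,136.63

A = P(1 + r/n)^(nt) = $23,136.63


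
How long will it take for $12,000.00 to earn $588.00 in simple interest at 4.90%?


Rearrange the simple interest formula for t:
I = P × r × t  ⇒  t = I / (P × r)
t = $588.00 / ($12,000.00 × 0.049)
t = 1

t = I/(P×r) = 1 year


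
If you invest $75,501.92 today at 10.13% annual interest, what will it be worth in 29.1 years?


Future value formula: FV = PV × (1 + r)^t
FV = $75,501.92 × (1 + 0.1013)^29.1
FV = $75,501.92 × 16.5750215
FV = $1,251,445.95

FV = PV × (1 + r)^t = $1,251,445.95


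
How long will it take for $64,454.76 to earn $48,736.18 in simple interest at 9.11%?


Rearrange the simple interest formula for t:
I = P × r × t  ⇒  t = I / (P × r)
t = $48,736.18 / ($64,454.76 × 0.0911)
t = 8.3

t = I/(P×r) = 8.3 years


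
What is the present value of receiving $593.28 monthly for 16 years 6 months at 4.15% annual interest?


Present value of an ordinary annuity: PV = PMT × (1 − (1 + r)^(−n)) / r
Monthly rate r = 0.0415/12 ≈ 0.00345833, n = 198
PV = $593.28 × (1 − (1 + 0.0415/12)^(−198)) / (0.0415/12)
PV = $593.28 × 143.186816
PV = $84,949.87

PV = PMT × (1-(1+r)^(-n))/r = $84,949.87


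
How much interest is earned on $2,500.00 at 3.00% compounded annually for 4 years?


Compound interest earned = final amount − principal.
A = P(1 + r/n)^(nt) = $2,500.00 × (1 + 0.03/1)^(1 × 4) = $2,813.77
Interest = A − P = $2,813.77 − $2,500.00 = $313.77

Interest = A - P = $313.77


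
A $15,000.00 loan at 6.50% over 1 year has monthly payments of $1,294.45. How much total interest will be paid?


Total paid over the life of the loan = PMT × n.
Total paid = $1,294.45 × 12 = $15,533.40
Total interest = total paid − principal = $15,533.40 − $15,000.00 = $533.40

Total interest = (PMT × n) - PV = $533.40


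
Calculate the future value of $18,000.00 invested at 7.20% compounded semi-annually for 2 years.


Compound interest formula: A = P(1 + r/n)^(nt)
A = $18,000.00 × (1 + 0.072/2)^(2 × 2)
Growth factor: (1 + 0.072/2)^4 = 1.1519643
A = $18,000.00 × 1.1519643
A = $20,735.36

A = P(1 + r/n)^(nt) = $20,735.36


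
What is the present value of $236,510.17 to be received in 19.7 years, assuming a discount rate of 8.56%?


Present value formula: PV = FV / (1 + r)^t
PV = $236,510.17 / (1 + 0.0856)^19.7
PV = $236,510.17 / 5.043079
PV = $46,897.97

PV = FV / (1 + r)^t = $46,897.97


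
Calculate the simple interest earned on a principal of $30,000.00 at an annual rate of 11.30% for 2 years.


Simple interest formula: I = P × r × t
I = $30,000.00 × 0.113 × 2
I = $6,780.00

I = P × r × t = $6,780.00


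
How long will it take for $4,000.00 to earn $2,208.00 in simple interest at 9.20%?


Rearrange the simple interest formula for t:
I = P × r × t  ⇒  t = I / (P × r)
t = $2,208.00 / ($4,000.00 × 0.092)
t = 6

t = I/(P×r) = 6 years


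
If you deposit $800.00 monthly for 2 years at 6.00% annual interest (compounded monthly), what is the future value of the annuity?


Future value of an ordinary annuity: FV = PMT × ((1 + r)^n − 1) / r
Monthly rate r = 0.06/12 = 0.005, n = 24
FV = $800.00 × ((1 + 0.06/12)^24 − 1) / (0.06/12)
FV = $800.00 × 25.431955
FV = $20,345.56

FV = PMT × ((1+r)^n - 1)/r = $20,345.56


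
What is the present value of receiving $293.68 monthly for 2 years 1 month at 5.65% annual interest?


Present value of an ordinary annuity: PV = PMT × (1 − (1 + r)^(−n)) / r
Monthly rate r = 0.0565/12 ≈ 0.00470833, n = 25
PV = $293.68 × (1 − (1 + 0.0565/12)^(−25)) / (0.0565/12)
PV = $293.68 × 23.532554
PV = $6,911.04

PV = PMT × (1-(1+r)^(-n))/r = $6,911.04


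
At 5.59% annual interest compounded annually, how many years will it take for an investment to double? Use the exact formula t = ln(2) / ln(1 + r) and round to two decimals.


Doubling condition: (1 + r)^t = 2
Take ln of both sides: t × ln(1 + r) = ln(2)
t = ln(2) / ln(1 + r)
t = 0.693147 / 0.054393
t = 12.74

t = ln(2) / ln(1 + r) = 12.74 years


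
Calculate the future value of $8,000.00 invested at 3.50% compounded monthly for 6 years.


Compound interest formula: A = P(1 + r/n)^(nt)
A = $8,000.00 × (1 + 0.035/12)^(12 × 6)
Growth factor: (1 + 0.035/12)^72 = 1.233301
A = $8,000.00 × 1.233301
A = $9,866.41

A = P(1 + r/n)^(nt) = $9,866.41


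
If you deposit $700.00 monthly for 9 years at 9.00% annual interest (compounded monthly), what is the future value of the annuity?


Future value of an ordinary annuity: FV = PMT × ((1 + r)^n − 1) / r
Monthly rate r = 0.09/12 = 0.0075, n = 108
FV = $700.00 × ((1 + 0.09/12)^108 − 1) / (0.09/12)
FV = $700.00 × 165.483223
FV = $115,838.26

FV = PMT × ((1+r)^n - 1)/r = $115,838.26


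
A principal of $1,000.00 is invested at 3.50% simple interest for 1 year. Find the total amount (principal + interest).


Total amount formula: A = P(1 + rt) = P + P·r·t
Interest: I = P × r × t = $1,000.00 × 0.035 × 1 = $35.00
A = P + I = $1,000.00 + $35.00 = $1,035.00

A = P + I = P(1 + rt) = $1,035.00


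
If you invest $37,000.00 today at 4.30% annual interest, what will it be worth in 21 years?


Future value formula: FV = PV × (1 + r)^t
FV = $37,000.00 × (1 + 0.043)^21
FV = $37,000.00 × 2.4208645
FV = $89,571.99

FV = PV × (1 + r)^t = $89,571.99


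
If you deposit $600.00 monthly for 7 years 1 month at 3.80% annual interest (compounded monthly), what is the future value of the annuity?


Future value of an ordinary annuity: FV = PMT × ((1 + r)^n − 1) / r
Monthly rate r = 0.038/12 ≈ 0.00316667, n = 85
FV = $600.00 × ((1 + 0.038/12)^85 − 1) / (0.038/12)
FV = $600.00 × 97.363183
FV = $58,417.91

FV = PMT × ((1+r)^n - 1)/r = $58,417.91


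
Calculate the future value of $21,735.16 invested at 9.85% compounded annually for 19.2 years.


Compound interest formula: A = P(1 + r/n)^(nt)
A = $21,735.16 × (1 + 0.0985/1)^(1 × 19.2)
Growth factor: (1 + 0.0985/1)^19.2 = 6.0724112
A = $21,735.16 × 6.0724112
A = $131,984.83

A = P(1 + r/n)^(nt) = $131,984.83


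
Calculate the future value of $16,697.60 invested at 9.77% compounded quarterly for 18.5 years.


Compound interest formula: A = P(1 + r/n)^(nt)
A = $16,697.60 × (1 + 0.0977/4)^(4 × 18.5)
Growth factor: (1 + 0.0977/4)^74 = 5.963929
A = $16,697.60 × 5.963929
A = $99,583.30

A = P(1 + r/n)^(nt) = $99,583.30


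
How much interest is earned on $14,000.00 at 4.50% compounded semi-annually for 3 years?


Compound interest earned = final amount − principal.
A = P(1 + r/n)^(nt) = $14,000.00 × (1 + 0.045/2)^(2 × 3) = $15,999.56
Interest = A − P = $15,999.56 − $14,000.00 = $1,999.56

Interest = A - P = $1,999.56


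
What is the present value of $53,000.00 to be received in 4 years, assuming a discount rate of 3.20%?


Present value formula: PV = FV / (1 + r)^t
PV = $53,000.00 / (1 + 0.032)^4
PV = $53,000.00 / 1.134276
PV = $46,725.84

PV = FV / (1 + r)^t = $46,725.84


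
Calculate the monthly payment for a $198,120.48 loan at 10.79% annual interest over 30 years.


Loan payment formula: PMT = PV × r / (1 − (1 + r)^(−n))
Monthly rate r = 0.1079/12 ≈ 0.00899167, n = 360 months
Denominator: 1 − (1 + 0.1079/12)^(−360) = 0.960146
PMT = $198,120.48 × (0.1079/12) / 0.960146
PMT = $1,855.38 per month

PMT = PV × r / (1-(1+r)^(-n)) = $1,855.38/month


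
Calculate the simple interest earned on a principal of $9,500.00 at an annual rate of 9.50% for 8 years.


Simple interest formula: I = P × r × t
I = $9,500.00 × 0.095 × 8
I = $7,220.00

I = P × r × t = $7,220.00


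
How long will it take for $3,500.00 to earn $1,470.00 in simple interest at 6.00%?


Rearrange the simple interest formula for t:
I = P × r × t  ⇒  t = I / (P × r)
t = $1,470.00 / ($3,500.00 × 0.06)
t = 7

t = I/(P×r) = 7 years


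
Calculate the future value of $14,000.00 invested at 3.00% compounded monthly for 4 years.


Compound interest formula: A = P(1 + r/n)^(nt)
A = $14,000.00 × (1 + 0.03/12)^(12 × 4)
Growth factor: (1 + 0.03/12)^48 = 1.127328
A = $14,000.00 × 1.127328
A = $15,782.59

A = P(1 + r/n)^(nt) = $15,782.59


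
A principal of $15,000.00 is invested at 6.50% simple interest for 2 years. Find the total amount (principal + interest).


Total amount formula: A = P(1 + rt) = P + P·r·t
Interest: I = P × r × t = $15,000.00 × 0.065 × 2 = $1,950.00
A = P + I = $15,000.00 + $1,950.00 = $16,950.00

A = P + I = P(1 + rt) = $16,950.00


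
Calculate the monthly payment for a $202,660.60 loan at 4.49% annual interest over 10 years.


Loan payment formula: PMT = PV × r / (1 − (1 + r)^(−n))
Monthly rate r = 0.0449/12 ≈ 0.00374167, n = 120 months
Denominator: 1 − (1 + 0.0449/12)^(−120) = 0.3611989
PMT = $202,660.60 × (0.0449/12) / 0.3611989
PMT = $2,099.37 per month

PMT = PV × r / (1-(1+r)^(-n)) = $2,099.37/month


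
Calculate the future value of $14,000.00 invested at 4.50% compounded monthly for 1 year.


Compound interest formula: A = P(1 + r/n)^(nt)
A = $14,000.00 × (1 + 0.045/12)^(12 × 1)
Growth factor: (1 + 0.045/12)^12 = 1.045940
A = $14,000.00 × 1.045940
A = $14,643.16

A = P(1 + r/n)^(nt) = $14,643.16


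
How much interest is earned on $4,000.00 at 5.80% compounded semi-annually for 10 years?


Compound interest earned = final amount − principal.
A = P(1 + r/n)^(nt) = $4,000.00 × (1 + 0.058/2)^(2 × 10) = $7,085.45
Interest = A − P = $7,085.45 − $4,000.00 = $3,085.45

Interest = A - P = $3,085.45


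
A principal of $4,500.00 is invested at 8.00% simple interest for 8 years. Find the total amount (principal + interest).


Total amount formula: A = P(1 + rt) = P + P·r·t
Interest: I = P × r × t = $4,500.00 × 0.08 × 8 = $2,880.00
A = P + I = $4,500.00 + $2,880.00 = $7,380.00

A = P + I = P(1 + rt) = $7,380.00


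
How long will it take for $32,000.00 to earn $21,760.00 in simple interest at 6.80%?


Rearrange the simple interest formula for t:
I = P × r × t  ⇒  t = I / (P × r)
t = $21,760.00 / ($32,000.00 × 0.068)
t = 10

t = I/(P×r) = 10 years


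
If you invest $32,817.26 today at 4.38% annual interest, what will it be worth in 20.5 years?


Future value formula: FV = PV × (1 + r)^t
FV = $32,817.26 × (1 + 0.0438)^20.5
FV = $32,817.26 × 2.407989
FV = $79,023.60

FV = PV × (1 + r)^t = $79,023.60


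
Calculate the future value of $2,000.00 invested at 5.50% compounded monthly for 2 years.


Compound interest formula: A = P(1 + r/n)^(nt)
A = $2,000.00 × (1 + 0.055/12)^(12 × 2)
Growth factor: (1 + 0.055/12)^24 = 1.115998
A = $2,000.00 × 1.115998
A = $2,232.00

A = P(1 + r/n)^(nt) = $2,232.00


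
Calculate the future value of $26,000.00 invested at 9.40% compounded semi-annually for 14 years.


Compound interest formula: A = P(1 + r/n)^(nt)
A = $26,000.00 × (1 + 0.094/2)^(2 × 14)
Growth factor: (1 + 0.094/2)^28 = 3.61832095
A = $26,000.00 × 3.61832095
A = $94,076.34

A = P(1 + r/n)^(nt) = $94,076.34


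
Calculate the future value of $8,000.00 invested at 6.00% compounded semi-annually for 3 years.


Compound interest formula: A = P(1 + r/n)^(nt)
A = $8,000.00 × (1 + 0.06/2)^(2 × 3)
Growth factor: (1 + 0.06/2)^6 = 1.194052
A = $8,000.00 × 1.194052
A = $9,552.42

A = P(1 + r/n)^(nt) = $9,552.42


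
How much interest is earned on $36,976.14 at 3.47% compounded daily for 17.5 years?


Compound interest earned = final amount − principal.
A = P(1 + r/n)^(nt) = $36,976.14 × (1 + 0.0347/365)^(365 × 17.5) = $67,863.20
Interest = A − P = $67,863.20 − $36,976.14 = $30,887.06

Interest = A - P = $30,887.06


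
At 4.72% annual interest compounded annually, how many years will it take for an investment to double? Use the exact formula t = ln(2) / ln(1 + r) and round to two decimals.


Doubling condition: (1 + r)^t = 2
Take ln of both sides: t × ln(1 + r) = ln(2)
t = ln(2) / ln(1 + r)
t = 0.693147 / 0.046120
t = 15.03

t = ln(2) / ln(1 + r) = 15.03 years


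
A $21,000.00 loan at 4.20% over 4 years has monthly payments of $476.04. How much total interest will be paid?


Total paid over the life of the loan = PMT × n.
Total paid = $476.04 × 48 = $22,849.92
Total interest = total paid − principal = $22,849.92 − $21,000.00 = $1,849.92

Total interest = (PMT × n) - PV = $1,849.92


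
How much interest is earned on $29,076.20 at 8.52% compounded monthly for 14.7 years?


Compound interest earned = final amount − principal.
A = P(1 + r/n)^(nt) = $29,076.20 × (1 + 0.0852/12)^(12 × 14.7) = $101,284.64
Interest = A − P = $101,284.64 − $29,076.20 = $72,208.44

Interest = A - P = $72,208.44


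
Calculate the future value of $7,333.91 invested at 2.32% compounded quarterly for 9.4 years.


Compound interest formula: A = P(1 + r/n)^(nt)
A = $7,333.91 × (1 + 0.0232/4)^(4 × 9.4)
Growth factor: (1 + 0.0232/4)^37.6 = 1.242903
A = $7,333.91 × 1.242903
A = $9,115.34

A = P(1 + r/n)^(nt) = $9,115.34


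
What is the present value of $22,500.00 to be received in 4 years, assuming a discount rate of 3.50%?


Present value formula: PV = FV / (1 + r)^t
PV = $22,500.00 / (1 + 0.035)^4
PV = $22,500.00 / 1.147523
PV = $19,607.45

PV = FV / (1 + r)^t = $19,607.45


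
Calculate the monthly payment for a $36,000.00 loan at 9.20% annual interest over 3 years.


Loan payment formula: PMT = PV × r / (1 − (1 + r)^(−n))
Monthly rate r = 0.092/12 ≈ 0.00766667, n = 36 months
Denominator: 1 − (1 + 0.092/12)^(−36) = 0.240388
PMT = $36,000.00 × (0.092/12) / 0.240388
PMT = $1,148.14 per month

PMT = PV × r / (1-(1+r)^(-n)) = $1,148.14/month


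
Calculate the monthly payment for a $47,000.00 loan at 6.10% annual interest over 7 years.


Loan payment formula: PMT = PV × r / (1 − (1 + r)^(−n))
Monthly rate r = 0.061/12 ≈ 0.00508333, n = 84 months
Denominator: 1 − (1 + 0.061/12)^(−84) = 0.346830
PMT = $47,000.00 × (0.061/12) / 0.346830
PMT = $688.86 per month

PMT = PV × r / (1-(1+r)^(-n)) = $688.86/month


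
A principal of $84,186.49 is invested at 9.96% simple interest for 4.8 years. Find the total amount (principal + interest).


Total amount formula: A = P(1 + rt) = P + P·r·t
Interest: I = P × r × t = $84,186.49 × 0.0996 × 4.8 = $40,247.88
A = P + I = $84,186.49 + $40,247.88 = $124,434.37

A = P + I = P(1 + rt) = $124,434.37


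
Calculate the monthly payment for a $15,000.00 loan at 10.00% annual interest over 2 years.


Loan payment formula: PMT = PV × r / (1 − (1 + r)^(−n))
Monthly rate r = 0.1/12 ≈ 0.00833333, n = 24 months
Denominator: 1 − (1 + 0.1/12)^(−24) = 0.1805905
PMT = $15,000.00 × (0.1/12) / 0.1805905
PMT = $692.17 per month

PMT = PV × r / (1-(1+r)^(-n)) = $692.17/month


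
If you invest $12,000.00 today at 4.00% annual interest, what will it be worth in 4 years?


Future value formula: FV = PV × (1 + r)^t
FV = $12,000.00 × (1 + 0.04)^4
FV = $12,000.00 × 1.1698586
FV = $14,038.30

FV = PV × (1 + r)^t = $14,038.30


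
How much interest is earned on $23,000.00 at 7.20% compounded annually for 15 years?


Compound interest earned = final amount − principal.
A = P(1 + r/n)^(nt) = $23,000.00 × (1 + 0.072/1)^(1 × 15) = $65,260.38
Interest = A − P = $65,260.38 − $23,000.00 = $42,260.38

Interest = A - P = $42,260.38


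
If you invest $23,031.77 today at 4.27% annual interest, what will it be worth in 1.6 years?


Future value formula: FV = PV × (1 + r)^t
FV = $23,031.77 × (1 + 0.0427)^1.6
FV = $23,031.77 × 1.069190
FV = $24,625.34

FV = PV × (1 + r)^t = $24,625.34


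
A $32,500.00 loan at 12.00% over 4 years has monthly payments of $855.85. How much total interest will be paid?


Total paid over the life of the loan = PMT × n.
Total paid = $855.85 × 48 = $41,080.80
Total interest = total paid − principal = $41,080.80 − $32,500.00 = $8,580.80

Total interest = (PMT × n) - PV = $8,580.80


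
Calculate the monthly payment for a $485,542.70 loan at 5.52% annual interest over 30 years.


Loan payment formula: PMT = PV × r / (1 − (1 + r)^(−n))
Monthly rate r = 0.0552/12 = 0.0046, n = 360 months
Denominator: 1 − (1 + 0.0552/12)^(−360) = 0.808373
PMT = $485,542.70 × (0.0552/12) / 0.808373
PMT = $2,762.95 per month

PMT = PV × r / (1-(1+r)^(-n)) = $2,762.95/month


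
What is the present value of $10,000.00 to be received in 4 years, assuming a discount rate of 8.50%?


Present value formula: PV = FV / (1 + r)^t
PV = $10,000.00 / (1 + 0.085)^4
PV = $10,000.00 / 1.385859
PV = $7,215.74

PV = FV / (1 + r)^t = $7,215.74


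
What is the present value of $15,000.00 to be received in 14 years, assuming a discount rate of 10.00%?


Present value formula: PV = FV / (1 + r)^t
PV = $15,000.00 / (1 + 0.1)^14
PV = $15,000.00 / 3.797498
PV = $3,949.97

PV = FV / (1 + r)^t = $3,949.97


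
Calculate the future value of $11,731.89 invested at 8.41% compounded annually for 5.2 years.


Compound interest formula: A = P(1 + r/n)^(nt)
A = $11,731.89 × (1 + 0.0841/1)^(1 × 5.2)
Growth factor: (1 + 0.0841/1)^5.2 = 1.5218106
A = $11,731.89 × 1.5218106
A = $17,853.71

A = P(1 + r/n)^(nt) = $17,853.71


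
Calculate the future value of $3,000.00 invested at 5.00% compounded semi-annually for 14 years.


Compound interest formula: A = P(1 + r/n)^(nt)
A = $3,000.00 × (1 + 0.05/2)^(2 × 14)
Growth factor: (1 + 0.05/2)^28 = 1.99649502
A = $3,000.00 × 1.99649502
A = $5,989.49

A = P(1 + r/n)^(nt) = $5,989.49


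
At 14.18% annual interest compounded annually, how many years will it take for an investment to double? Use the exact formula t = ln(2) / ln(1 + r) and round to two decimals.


Doubling condition: (1 + r)^t = 2
Take ln of both sides: t × ln(1 + r) = ln(2)
t = ln(2) / ln(1 + r)
t = 0.693147 / 0.132606
t = 5.23

t = ln(2) / ln(1 + r) = 5.23 years


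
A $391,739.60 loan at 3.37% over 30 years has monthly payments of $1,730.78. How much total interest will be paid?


Total paid over the life of the loan = PMT × n.
Total paid = $1,730.78 × 360 = $623,080.80
Total interest = total paid − principal = $623,080.80 − $391,739.60 = $231,341.20

Total interest = (PMT × n) - PV = $231,341.20


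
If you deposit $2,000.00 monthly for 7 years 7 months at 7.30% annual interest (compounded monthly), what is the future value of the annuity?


Future value of an ordinary annuity: FV = PMT × ((1 + r)^n − 1) / r
Monthly rate r = 0.073/12 ≈ 0.00608333, n = 91
FV = $2,000.00 × ((1 + 0.073/12)^91 − 1) / (0.073/12)
FV = $2,000.00 × 121.078405
FV = $242,156.81

FV = PMT × ((1+r)^n - 1)/r = $242,156.81


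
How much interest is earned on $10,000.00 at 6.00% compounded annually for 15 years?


Compound interest earned = final amount − principal.
A = P(1 + r/n)^(nt) = $10,000.00 × (1 + 0.06/1)^(1 × 15) = $23,965.58
Interest = A − P = $23,965.58 − $10,000.00 = $13,965.58

Interest = A - P = $13,965.58


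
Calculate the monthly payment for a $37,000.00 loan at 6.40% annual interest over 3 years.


Loan payment formula: PMT = PV × r / (1 − (1 + r)^(−n))
Monthly rate r = 0.064/12 ≈ 0.00533333, n = 36 months
Denominator: 1 − (1 + 0.064/12)^(−36) = 0.174272
PMT = $37,000.00 × (0.064/12) / 0.174272
PMT = $1,132.33 per month

PMT = PV × r / (1-(1+r)^(-n)) = $1,132.33/month


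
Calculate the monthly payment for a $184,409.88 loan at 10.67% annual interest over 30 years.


Loan payment formula: PMT = PV × r / (1 − (1 + r)^(−n))
Monthly rate r = 0.1067/12 ≈ 0.00889167, n = 360 months
Denominator: 1 − (1 + 0.1067/12)^(−360) = 0.958698
PMT = $184,409.88 × (0.1067/12) / 0.958698
PMT = $1,710.35 per month

PMT = PV × r / (1-(1+r)^(-n)) = $1,710.35/month


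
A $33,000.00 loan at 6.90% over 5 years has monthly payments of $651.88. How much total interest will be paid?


Total paid over the life of the loan = PMT × n.
Total paid = $651.88 × 60 = $39,112.80
Total interest = total paid − principal = $39,112.80 − $33,000.00 = $6,112.80

Total interest = (PMT × n) - PV = $6,112.80


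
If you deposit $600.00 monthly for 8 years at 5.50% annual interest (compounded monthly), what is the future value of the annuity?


Future value of an ordinary annuity: FV = PMT × ((1 + r)^n − 1) / r
Monthly rate r = 0.055/12 ≈ 0.00458333, n = 96
FV = $600.00 × ((1 + 0.055/12)^96 − 1) / (0.055/12)
FV = $600.00 × 120.250282
FV = $72,150.17

FV = PMT × ((1+r)^n - 1)/r = $72,150.17


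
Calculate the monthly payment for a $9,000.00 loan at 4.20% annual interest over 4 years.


Loan payment formula: PMT = PV × r / (1 − (1 + r)^(−n))
Monthly rate r = 0.042/12 = 0.0035, n = 48 months
Denominator: 1 − (1 + 0.042/12)^(−48) = 0.154398
PMT = $9,000.00 × (0.042/12) / 0.154398
PMT = $204.02 per month

PMT = PV × r / (1-(1+r)^(-n)) = $204.02/month
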